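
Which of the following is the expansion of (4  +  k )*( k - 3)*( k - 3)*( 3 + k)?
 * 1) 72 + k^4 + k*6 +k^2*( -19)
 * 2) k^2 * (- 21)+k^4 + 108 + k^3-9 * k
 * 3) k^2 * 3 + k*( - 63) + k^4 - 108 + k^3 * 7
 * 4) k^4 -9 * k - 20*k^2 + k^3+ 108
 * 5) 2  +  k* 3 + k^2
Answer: 2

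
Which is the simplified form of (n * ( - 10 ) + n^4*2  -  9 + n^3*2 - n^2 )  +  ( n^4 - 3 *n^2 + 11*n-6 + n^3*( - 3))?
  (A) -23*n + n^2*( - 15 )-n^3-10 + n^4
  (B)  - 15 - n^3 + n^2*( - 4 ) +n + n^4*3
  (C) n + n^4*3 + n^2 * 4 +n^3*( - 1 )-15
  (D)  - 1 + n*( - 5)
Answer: B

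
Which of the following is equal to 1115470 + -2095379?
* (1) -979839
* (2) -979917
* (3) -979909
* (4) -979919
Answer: 3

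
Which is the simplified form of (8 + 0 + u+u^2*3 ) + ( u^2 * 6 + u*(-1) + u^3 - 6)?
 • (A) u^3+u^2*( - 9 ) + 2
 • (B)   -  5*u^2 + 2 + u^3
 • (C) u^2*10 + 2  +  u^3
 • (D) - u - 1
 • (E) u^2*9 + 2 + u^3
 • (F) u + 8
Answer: E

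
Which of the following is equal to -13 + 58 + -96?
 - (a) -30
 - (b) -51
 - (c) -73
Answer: b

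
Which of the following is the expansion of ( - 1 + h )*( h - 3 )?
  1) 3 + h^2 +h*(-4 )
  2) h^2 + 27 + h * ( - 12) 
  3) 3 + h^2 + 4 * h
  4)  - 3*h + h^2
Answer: 1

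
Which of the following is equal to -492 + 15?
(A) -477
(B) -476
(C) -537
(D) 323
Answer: A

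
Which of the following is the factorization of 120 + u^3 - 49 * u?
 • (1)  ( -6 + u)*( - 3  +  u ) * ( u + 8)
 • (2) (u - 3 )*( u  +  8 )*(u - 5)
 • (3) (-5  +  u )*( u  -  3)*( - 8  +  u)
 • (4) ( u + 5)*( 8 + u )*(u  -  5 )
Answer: 2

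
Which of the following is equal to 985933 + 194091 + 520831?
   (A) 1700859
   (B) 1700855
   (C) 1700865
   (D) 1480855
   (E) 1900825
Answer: B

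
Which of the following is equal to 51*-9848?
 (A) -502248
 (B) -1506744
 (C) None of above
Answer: A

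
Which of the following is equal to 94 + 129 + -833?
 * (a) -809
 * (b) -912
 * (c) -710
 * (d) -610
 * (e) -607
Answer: d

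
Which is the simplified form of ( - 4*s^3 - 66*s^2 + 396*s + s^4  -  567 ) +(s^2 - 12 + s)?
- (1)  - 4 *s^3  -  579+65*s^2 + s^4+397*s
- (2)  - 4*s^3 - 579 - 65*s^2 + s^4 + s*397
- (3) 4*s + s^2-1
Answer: 2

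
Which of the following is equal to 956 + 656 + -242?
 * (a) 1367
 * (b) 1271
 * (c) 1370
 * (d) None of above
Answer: c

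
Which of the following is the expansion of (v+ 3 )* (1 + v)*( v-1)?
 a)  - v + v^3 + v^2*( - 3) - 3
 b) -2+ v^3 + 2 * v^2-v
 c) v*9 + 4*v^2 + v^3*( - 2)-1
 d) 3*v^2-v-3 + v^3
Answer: d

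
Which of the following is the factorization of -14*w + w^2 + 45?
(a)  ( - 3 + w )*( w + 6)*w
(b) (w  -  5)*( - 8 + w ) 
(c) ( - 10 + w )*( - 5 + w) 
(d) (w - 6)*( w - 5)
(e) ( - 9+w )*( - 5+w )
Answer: e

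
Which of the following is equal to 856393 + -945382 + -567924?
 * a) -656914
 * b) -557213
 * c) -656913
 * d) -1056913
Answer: c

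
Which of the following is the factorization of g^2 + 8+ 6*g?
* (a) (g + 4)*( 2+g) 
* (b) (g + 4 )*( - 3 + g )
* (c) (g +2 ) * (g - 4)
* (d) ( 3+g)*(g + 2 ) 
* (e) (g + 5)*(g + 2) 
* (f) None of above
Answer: a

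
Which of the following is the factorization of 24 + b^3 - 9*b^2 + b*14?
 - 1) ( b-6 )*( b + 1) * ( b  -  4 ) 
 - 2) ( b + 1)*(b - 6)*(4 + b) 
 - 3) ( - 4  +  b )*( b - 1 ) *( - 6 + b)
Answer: 1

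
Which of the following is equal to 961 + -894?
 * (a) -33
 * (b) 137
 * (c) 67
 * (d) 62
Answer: c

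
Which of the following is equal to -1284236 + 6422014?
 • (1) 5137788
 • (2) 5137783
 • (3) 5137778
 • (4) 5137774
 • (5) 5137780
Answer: 3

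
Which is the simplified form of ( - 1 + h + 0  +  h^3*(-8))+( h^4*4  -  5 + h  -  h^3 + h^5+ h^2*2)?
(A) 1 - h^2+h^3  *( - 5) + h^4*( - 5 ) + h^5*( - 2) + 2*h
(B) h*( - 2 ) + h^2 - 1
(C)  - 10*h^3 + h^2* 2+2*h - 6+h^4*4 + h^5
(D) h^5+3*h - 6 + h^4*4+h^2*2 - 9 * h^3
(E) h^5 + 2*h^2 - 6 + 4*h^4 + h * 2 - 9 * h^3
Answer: E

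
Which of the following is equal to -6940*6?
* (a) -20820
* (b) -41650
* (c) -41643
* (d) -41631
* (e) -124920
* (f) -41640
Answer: f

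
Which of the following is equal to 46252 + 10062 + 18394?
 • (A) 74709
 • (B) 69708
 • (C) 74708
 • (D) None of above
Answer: C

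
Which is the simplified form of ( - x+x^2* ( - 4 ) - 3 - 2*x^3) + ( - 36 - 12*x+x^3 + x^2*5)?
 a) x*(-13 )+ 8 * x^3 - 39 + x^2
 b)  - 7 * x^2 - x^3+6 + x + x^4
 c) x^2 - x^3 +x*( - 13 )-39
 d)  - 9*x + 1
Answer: c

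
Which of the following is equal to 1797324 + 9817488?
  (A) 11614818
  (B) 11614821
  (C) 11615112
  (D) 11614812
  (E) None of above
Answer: D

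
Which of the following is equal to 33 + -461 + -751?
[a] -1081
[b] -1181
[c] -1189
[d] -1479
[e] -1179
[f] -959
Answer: e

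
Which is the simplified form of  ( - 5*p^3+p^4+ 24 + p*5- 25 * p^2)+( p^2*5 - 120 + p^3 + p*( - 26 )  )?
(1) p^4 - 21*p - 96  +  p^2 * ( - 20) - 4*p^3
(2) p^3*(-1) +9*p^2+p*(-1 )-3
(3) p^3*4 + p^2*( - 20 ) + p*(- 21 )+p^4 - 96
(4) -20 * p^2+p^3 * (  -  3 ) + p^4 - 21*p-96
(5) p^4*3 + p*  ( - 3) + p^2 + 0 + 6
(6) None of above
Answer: 1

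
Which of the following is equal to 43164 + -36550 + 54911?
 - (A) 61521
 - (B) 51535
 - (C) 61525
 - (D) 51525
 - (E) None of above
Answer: C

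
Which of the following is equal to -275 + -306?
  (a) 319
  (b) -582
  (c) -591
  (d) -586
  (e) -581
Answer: e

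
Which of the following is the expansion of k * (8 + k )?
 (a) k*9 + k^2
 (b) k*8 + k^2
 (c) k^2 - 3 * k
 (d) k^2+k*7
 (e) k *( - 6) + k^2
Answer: b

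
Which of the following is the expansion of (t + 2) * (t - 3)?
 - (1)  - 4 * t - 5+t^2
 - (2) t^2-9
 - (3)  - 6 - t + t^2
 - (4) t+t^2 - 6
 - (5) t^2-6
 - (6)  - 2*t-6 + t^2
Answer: 3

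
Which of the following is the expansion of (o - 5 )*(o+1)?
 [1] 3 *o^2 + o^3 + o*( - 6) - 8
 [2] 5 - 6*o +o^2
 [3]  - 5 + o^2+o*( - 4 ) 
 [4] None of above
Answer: 3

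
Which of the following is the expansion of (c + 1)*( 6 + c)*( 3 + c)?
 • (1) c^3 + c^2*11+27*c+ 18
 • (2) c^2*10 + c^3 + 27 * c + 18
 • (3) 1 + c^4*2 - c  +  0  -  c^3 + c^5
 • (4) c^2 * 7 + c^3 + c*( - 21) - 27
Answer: 2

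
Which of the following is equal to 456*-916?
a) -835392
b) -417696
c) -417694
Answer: b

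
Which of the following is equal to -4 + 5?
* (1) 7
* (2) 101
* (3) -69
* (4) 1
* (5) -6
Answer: 4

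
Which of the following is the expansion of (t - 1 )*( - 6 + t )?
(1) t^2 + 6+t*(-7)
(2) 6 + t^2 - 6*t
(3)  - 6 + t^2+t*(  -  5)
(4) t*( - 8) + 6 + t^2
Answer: 1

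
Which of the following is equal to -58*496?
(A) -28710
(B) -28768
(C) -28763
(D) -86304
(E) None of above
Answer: B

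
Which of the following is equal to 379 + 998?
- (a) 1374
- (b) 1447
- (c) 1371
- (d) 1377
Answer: d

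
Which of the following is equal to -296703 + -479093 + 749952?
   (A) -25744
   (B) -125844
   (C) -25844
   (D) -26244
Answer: C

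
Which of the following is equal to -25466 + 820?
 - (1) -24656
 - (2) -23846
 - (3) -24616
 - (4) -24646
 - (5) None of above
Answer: 4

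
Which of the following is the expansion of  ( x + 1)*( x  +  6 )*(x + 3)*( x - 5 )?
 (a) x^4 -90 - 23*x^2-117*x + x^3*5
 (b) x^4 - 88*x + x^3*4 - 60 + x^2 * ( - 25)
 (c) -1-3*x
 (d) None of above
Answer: a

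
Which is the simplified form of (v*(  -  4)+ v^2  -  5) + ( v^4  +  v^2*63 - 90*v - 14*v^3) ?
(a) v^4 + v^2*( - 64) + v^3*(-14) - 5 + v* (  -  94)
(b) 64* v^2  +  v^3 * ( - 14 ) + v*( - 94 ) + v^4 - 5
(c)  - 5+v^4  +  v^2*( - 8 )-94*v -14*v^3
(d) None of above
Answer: b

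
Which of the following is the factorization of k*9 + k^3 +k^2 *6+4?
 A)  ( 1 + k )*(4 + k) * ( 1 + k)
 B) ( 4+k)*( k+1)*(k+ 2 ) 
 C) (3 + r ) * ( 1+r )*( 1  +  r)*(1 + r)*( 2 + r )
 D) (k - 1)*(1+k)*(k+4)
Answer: A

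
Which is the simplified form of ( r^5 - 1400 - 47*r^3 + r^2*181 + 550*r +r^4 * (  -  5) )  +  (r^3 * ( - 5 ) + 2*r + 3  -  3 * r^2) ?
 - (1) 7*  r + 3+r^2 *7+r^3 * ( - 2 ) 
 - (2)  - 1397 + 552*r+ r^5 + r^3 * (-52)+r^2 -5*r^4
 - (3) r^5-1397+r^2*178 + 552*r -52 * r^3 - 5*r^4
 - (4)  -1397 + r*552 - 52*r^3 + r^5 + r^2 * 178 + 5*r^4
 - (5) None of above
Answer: 3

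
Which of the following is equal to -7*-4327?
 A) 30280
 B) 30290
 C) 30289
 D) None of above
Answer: C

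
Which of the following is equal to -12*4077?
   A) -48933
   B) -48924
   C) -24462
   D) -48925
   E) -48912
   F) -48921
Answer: B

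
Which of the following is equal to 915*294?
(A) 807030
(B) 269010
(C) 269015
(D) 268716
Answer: B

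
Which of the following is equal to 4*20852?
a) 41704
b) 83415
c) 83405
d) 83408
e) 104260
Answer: d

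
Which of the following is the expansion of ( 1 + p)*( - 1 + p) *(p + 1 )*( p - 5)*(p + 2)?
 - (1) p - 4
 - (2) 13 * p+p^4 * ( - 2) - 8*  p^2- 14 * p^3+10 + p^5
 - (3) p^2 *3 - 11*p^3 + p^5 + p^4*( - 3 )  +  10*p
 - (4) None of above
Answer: 2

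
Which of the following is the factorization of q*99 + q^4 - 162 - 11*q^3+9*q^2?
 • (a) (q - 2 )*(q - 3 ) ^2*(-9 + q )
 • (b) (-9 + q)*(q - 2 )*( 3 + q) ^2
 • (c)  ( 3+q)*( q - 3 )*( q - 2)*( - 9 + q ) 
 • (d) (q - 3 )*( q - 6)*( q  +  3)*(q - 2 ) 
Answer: c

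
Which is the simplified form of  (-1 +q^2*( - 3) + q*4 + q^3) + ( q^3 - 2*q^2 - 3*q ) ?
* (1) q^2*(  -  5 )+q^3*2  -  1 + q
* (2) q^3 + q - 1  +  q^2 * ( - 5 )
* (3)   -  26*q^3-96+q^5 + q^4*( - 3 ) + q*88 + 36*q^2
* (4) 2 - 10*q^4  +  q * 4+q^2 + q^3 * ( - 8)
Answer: 1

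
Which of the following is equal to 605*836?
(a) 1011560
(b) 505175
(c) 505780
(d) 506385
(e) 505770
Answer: c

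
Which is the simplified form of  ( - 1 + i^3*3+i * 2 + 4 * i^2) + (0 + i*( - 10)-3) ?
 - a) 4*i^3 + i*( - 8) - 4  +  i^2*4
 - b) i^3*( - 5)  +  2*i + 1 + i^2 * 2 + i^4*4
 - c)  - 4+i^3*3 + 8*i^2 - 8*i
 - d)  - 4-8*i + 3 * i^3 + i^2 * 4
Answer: d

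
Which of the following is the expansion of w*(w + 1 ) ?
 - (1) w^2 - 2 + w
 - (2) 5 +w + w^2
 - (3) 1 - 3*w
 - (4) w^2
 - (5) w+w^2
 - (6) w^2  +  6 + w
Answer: 5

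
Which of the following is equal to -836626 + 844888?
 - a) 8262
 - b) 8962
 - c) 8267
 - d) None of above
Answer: a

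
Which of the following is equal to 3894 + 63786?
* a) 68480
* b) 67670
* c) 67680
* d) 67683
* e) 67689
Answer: c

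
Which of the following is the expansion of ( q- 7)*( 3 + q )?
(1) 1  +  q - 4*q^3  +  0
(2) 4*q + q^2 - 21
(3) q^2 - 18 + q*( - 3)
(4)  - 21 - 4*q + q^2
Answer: 4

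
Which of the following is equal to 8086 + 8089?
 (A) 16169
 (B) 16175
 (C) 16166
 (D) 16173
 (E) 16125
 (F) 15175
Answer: B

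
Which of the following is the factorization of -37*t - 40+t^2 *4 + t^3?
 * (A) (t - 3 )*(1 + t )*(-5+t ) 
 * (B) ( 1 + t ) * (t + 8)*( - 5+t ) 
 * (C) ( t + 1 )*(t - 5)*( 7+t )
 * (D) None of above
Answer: B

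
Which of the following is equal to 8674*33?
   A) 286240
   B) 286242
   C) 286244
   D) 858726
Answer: B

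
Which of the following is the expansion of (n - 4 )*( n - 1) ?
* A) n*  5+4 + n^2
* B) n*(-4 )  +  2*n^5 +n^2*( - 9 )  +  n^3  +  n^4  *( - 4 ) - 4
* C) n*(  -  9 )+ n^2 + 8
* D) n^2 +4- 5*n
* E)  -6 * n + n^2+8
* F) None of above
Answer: D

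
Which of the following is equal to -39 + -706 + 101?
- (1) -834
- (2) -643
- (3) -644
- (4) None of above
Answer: 3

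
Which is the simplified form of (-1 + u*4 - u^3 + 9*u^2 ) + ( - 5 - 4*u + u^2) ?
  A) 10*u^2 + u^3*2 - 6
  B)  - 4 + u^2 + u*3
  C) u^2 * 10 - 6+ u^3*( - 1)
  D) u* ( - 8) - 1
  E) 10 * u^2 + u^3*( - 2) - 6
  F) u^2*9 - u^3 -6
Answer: C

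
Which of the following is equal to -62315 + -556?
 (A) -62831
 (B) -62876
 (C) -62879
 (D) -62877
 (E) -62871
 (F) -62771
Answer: E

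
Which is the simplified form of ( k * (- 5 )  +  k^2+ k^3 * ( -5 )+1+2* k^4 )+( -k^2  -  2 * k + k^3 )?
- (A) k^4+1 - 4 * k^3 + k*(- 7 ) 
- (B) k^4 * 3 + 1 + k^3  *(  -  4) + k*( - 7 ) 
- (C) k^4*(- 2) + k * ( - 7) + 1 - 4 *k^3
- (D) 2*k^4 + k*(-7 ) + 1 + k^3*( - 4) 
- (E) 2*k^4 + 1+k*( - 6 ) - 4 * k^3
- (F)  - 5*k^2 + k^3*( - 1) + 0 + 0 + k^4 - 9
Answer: D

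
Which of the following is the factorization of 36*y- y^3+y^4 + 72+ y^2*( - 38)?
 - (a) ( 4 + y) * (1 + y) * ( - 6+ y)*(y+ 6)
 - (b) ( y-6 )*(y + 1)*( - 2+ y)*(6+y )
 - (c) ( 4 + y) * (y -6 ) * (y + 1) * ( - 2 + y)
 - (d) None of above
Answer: b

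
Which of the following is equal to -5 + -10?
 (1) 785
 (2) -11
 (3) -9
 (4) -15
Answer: 4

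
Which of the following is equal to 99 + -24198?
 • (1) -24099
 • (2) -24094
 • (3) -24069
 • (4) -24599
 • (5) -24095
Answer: 1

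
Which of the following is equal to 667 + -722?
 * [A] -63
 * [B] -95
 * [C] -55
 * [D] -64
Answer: C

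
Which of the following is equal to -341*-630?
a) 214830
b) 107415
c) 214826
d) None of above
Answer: a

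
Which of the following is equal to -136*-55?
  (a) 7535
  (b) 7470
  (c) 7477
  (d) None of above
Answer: d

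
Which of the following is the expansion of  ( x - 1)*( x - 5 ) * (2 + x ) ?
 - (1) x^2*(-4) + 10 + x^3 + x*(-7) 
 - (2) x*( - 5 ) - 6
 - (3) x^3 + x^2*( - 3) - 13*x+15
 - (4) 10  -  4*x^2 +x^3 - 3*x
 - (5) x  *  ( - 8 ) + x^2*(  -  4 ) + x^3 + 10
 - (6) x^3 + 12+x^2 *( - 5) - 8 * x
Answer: 1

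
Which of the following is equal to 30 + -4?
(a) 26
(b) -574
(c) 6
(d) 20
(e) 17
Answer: a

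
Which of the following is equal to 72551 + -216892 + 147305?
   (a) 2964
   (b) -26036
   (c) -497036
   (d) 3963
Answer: a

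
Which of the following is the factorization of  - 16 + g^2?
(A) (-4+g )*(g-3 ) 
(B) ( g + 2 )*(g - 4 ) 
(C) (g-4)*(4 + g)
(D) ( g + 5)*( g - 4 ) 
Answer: C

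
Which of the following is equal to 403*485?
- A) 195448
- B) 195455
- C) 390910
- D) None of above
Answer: B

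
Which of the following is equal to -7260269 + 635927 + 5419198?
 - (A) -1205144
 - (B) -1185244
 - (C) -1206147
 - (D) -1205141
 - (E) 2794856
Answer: A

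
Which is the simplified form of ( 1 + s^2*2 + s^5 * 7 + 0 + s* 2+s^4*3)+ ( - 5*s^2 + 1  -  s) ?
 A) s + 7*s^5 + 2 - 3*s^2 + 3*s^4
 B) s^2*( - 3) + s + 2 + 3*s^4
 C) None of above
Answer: A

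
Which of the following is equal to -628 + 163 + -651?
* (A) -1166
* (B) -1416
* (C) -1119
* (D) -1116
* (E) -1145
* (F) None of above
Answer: D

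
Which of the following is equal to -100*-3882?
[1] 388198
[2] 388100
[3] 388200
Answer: 3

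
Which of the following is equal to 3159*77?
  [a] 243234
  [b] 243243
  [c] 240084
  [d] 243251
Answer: b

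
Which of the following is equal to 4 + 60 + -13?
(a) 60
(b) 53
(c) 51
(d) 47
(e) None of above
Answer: c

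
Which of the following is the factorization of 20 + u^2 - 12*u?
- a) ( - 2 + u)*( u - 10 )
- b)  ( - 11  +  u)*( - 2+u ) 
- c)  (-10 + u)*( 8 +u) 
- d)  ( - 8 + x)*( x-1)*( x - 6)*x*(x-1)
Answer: a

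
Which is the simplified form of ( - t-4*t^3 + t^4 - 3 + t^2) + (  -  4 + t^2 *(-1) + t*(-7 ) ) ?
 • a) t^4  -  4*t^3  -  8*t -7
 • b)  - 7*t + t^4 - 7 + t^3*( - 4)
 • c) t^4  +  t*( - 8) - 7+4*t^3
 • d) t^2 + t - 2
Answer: a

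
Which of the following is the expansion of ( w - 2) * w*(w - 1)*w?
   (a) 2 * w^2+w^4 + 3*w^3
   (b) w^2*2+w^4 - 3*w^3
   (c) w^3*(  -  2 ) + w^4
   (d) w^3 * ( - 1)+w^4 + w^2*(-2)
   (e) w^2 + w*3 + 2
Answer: b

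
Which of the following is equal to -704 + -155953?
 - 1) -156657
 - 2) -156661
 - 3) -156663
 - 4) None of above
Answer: 1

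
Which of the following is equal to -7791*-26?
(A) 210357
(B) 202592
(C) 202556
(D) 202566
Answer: D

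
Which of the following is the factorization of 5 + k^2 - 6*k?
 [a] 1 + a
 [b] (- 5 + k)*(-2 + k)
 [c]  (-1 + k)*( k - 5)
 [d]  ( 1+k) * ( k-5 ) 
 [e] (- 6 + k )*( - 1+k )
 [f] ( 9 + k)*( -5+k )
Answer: c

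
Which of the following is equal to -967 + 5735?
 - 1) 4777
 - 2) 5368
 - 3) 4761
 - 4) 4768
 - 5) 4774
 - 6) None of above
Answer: 4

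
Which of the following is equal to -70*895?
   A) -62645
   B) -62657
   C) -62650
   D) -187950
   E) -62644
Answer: C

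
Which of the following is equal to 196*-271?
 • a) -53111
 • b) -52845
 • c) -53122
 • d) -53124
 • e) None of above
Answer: e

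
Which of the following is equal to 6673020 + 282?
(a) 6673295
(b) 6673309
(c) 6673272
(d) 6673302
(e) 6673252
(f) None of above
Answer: d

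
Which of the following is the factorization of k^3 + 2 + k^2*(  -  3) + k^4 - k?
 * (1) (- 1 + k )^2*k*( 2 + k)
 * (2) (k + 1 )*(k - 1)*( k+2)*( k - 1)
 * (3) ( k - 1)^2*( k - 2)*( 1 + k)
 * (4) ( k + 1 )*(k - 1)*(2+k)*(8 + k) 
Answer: 2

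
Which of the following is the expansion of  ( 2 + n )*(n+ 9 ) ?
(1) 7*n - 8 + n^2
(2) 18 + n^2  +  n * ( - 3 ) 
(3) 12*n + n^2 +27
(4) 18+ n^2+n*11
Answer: 4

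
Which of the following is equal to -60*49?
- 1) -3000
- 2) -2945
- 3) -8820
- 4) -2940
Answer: 4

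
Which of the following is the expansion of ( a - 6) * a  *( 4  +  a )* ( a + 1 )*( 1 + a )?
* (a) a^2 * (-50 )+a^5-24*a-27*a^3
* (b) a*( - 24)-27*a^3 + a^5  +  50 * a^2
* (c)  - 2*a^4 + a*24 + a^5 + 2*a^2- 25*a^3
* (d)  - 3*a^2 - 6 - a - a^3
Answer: a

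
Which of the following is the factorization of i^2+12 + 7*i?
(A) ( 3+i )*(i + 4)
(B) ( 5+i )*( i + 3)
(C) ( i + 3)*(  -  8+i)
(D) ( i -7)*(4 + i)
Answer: A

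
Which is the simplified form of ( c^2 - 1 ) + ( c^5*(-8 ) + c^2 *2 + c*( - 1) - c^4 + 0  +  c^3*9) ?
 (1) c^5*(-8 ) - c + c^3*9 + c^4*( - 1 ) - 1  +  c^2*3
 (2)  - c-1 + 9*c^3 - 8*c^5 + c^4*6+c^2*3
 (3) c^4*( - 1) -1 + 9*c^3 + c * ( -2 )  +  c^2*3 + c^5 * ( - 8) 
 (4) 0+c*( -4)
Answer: 1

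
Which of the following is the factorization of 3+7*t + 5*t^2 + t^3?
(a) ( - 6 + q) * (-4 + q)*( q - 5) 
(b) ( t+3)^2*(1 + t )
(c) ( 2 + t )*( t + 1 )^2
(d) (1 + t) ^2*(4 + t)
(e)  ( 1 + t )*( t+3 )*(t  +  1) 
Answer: e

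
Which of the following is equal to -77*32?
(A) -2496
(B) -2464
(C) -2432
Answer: B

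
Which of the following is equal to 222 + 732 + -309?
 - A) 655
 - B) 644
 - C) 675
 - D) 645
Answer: D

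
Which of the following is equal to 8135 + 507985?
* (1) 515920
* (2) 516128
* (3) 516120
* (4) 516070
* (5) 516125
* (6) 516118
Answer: 3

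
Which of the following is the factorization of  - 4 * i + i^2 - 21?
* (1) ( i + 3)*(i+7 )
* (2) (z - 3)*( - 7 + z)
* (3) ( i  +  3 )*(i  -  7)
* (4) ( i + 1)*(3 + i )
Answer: 3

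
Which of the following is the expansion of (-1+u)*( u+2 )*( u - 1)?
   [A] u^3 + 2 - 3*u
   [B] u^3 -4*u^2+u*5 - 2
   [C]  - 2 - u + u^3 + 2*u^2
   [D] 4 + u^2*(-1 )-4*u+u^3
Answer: A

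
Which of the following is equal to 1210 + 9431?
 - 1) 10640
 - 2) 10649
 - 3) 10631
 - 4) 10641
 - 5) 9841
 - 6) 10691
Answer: 4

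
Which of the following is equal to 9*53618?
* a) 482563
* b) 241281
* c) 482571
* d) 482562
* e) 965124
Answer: d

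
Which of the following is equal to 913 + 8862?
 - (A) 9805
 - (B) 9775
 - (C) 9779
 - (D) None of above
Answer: B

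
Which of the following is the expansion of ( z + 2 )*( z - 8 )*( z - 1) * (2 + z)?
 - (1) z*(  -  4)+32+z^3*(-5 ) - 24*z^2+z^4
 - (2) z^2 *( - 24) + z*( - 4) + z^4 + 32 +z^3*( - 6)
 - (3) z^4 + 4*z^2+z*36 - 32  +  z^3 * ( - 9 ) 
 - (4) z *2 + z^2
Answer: 1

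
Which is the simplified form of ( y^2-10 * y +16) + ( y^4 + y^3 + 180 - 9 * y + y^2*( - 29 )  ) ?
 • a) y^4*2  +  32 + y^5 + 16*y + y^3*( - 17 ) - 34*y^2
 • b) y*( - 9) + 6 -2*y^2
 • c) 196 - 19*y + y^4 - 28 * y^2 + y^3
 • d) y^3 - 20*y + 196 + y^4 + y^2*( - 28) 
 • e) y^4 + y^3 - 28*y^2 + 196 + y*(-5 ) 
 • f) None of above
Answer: c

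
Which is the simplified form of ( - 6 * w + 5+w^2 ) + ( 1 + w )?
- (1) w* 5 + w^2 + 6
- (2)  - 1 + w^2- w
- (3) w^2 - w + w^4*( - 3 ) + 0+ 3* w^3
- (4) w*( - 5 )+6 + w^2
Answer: 4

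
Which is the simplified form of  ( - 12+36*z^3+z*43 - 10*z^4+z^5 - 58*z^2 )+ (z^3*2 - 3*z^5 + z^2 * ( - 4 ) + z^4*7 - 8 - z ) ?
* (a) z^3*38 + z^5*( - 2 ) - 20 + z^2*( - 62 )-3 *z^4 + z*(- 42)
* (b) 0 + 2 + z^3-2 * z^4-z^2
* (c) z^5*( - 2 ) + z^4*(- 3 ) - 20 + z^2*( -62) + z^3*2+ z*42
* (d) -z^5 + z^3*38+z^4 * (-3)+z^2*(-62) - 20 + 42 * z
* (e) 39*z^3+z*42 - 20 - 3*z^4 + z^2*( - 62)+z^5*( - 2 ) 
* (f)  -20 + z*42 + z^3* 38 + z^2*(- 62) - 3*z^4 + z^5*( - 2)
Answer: f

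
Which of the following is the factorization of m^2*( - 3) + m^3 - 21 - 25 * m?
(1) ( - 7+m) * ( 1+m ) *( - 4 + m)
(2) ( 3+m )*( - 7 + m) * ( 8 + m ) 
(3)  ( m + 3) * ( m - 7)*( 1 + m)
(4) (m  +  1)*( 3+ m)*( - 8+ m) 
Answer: 3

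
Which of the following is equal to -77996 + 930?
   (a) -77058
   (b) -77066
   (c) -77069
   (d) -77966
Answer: b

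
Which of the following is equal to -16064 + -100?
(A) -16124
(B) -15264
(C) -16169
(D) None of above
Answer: D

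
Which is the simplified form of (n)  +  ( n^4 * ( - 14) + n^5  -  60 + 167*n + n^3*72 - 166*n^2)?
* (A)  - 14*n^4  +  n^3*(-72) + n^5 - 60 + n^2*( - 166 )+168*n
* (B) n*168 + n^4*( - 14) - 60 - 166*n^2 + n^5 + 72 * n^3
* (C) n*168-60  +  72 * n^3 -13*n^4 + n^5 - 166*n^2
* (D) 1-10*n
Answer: B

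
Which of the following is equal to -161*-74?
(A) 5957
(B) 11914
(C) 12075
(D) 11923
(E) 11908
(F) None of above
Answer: B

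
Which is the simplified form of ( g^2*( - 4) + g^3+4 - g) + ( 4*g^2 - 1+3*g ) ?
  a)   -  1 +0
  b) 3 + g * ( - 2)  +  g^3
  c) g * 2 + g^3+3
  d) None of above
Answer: c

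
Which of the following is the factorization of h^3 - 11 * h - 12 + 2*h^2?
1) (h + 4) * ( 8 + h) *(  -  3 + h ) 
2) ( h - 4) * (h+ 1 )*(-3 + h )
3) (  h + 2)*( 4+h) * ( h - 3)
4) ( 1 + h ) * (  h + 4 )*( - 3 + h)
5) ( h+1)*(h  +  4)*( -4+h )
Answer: 4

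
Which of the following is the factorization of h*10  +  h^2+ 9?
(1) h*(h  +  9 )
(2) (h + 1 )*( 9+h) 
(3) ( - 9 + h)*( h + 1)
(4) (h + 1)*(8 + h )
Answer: 2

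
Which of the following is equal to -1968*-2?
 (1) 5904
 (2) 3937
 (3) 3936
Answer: 3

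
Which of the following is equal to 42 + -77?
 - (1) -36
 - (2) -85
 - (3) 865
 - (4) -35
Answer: 4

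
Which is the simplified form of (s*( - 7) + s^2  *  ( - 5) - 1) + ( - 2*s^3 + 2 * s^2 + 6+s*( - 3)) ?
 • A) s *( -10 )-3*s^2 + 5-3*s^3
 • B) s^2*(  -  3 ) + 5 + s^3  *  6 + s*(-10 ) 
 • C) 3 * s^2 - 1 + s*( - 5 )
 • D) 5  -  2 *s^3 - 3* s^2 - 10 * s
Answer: D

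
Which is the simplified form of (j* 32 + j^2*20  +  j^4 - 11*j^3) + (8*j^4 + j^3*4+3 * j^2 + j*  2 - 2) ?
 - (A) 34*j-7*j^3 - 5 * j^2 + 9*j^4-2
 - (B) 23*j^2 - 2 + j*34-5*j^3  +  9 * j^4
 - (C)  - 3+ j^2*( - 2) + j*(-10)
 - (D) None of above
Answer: D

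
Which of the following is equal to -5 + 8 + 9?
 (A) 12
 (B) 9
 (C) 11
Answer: A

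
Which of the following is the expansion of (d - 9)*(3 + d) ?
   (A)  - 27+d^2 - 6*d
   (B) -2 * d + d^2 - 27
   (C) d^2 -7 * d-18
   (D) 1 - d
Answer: A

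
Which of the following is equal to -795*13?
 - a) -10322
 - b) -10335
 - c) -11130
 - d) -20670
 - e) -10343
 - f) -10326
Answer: b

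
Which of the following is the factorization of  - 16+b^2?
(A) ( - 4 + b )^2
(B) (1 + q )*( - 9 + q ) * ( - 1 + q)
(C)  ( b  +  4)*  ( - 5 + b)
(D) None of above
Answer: D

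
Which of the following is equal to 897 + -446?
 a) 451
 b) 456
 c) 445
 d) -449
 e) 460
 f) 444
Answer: a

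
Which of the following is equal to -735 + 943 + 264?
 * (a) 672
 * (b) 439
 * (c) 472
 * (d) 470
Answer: c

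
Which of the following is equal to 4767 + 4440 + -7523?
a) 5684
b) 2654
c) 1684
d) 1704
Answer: c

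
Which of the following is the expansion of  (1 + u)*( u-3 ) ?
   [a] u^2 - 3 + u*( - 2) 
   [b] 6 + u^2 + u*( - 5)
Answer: a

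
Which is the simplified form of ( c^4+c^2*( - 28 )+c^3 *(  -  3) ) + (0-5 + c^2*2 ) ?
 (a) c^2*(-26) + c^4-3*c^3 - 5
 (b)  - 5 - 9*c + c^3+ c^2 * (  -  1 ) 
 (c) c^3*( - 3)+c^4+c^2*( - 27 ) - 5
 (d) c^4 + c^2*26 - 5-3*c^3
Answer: a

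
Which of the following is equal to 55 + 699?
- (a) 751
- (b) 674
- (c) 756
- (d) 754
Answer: d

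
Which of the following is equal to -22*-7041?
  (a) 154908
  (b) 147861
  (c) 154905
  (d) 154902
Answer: d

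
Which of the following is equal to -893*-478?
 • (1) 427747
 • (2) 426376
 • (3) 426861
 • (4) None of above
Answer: 4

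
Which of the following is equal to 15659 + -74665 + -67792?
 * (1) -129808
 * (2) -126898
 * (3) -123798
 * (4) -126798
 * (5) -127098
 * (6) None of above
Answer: 4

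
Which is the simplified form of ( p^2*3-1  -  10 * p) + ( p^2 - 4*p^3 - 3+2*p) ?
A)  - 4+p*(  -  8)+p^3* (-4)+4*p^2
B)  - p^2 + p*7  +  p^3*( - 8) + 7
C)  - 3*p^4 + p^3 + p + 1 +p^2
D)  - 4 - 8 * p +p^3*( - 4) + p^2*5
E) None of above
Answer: A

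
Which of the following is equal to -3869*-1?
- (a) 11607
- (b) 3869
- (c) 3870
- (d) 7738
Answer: b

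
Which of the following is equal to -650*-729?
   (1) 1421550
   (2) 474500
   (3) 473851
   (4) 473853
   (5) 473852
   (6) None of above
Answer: 6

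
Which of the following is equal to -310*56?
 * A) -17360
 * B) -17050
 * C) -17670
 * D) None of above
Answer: A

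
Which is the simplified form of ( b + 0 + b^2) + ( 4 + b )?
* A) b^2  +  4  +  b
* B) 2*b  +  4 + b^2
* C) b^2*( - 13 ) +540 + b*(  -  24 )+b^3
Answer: B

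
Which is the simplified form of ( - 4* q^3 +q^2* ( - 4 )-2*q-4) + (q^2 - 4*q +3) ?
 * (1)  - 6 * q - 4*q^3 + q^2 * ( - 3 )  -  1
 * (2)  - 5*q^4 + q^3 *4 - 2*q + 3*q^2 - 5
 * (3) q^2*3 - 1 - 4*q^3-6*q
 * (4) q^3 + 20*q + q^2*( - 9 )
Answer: 1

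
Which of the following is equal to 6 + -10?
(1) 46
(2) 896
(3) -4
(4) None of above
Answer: 3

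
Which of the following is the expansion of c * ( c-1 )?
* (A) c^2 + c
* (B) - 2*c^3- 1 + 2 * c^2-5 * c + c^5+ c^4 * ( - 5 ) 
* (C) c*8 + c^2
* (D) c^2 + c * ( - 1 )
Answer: D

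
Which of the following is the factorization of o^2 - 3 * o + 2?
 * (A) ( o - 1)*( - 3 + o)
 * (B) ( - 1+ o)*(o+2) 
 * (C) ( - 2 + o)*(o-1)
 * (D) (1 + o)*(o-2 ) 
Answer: C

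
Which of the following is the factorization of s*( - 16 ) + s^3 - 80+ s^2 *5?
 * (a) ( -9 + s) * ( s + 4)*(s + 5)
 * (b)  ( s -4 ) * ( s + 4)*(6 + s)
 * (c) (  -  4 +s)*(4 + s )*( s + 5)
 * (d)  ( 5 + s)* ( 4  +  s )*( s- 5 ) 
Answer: c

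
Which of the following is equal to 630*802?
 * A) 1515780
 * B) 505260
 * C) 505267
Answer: B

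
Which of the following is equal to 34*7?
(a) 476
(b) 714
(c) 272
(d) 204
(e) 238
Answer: e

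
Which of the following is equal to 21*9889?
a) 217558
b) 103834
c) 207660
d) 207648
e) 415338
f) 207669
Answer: f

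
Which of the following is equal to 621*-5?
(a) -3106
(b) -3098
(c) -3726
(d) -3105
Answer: d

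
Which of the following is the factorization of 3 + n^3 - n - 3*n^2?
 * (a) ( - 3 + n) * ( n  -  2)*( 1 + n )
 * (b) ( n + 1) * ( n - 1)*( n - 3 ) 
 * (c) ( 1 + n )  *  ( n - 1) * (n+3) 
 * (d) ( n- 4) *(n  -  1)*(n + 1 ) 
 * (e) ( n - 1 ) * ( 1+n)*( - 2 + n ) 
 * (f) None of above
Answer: b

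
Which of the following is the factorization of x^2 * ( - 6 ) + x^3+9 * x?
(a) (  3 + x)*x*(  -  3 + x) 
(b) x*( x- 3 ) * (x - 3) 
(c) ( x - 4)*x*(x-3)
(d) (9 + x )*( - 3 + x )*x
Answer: b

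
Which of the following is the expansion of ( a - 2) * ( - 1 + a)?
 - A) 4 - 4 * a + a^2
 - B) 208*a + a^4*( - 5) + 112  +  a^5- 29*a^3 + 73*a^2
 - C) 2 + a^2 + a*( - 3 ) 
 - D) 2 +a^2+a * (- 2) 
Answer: C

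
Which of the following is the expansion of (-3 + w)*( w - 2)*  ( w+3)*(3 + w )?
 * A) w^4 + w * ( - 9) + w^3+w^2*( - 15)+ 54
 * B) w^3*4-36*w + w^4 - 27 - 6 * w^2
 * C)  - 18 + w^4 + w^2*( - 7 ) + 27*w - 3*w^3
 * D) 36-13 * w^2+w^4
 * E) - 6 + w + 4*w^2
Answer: A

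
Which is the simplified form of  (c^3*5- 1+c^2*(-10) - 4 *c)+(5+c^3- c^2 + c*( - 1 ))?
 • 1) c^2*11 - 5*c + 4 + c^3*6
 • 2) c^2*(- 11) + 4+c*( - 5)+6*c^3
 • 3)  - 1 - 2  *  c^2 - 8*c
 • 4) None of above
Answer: 2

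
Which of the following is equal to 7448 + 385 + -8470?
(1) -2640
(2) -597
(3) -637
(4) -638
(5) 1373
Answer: 3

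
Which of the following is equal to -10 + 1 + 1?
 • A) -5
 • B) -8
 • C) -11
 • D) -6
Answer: B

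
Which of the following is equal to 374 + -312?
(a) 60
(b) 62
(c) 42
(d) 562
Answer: b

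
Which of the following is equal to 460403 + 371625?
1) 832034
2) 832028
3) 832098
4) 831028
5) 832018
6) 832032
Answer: 2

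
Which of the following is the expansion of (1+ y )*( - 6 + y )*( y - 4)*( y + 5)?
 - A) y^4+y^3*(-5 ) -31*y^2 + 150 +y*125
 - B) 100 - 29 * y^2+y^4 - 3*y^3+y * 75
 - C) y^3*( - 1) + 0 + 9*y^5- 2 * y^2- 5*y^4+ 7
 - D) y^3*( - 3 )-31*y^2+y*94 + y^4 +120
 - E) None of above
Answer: E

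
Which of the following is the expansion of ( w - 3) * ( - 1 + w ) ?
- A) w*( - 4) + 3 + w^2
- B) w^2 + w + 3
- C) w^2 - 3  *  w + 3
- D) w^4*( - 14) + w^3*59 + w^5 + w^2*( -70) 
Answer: A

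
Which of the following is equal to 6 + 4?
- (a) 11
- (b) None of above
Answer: b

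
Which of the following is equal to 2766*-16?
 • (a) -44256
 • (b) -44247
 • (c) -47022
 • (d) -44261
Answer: a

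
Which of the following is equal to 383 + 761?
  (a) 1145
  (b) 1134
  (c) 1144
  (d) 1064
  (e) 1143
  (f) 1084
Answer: c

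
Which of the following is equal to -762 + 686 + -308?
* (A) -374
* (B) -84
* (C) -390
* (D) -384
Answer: D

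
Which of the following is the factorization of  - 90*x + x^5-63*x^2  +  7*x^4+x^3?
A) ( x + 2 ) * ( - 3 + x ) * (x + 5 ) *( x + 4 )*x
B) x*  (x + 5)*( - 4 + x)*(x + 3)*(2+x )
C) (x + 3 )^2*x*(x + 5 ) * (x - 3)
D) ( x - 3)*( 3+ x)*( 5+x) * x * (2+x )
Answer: D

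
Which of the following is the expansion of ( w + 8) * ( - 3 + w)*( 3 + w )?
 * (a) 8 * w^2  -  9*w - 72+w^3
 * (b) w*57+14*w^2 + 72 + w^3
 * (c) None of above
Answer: a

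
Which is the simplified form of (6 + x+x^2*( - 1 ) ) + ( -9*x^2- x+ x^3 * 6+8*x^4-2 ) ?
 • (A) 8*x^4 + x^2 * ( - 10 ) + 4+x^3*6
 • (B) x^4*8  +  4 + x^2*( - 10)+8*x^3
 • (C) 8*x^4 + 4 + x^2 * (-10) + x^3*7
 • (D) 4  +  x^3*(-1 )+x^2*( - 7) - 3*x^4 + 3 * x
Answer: A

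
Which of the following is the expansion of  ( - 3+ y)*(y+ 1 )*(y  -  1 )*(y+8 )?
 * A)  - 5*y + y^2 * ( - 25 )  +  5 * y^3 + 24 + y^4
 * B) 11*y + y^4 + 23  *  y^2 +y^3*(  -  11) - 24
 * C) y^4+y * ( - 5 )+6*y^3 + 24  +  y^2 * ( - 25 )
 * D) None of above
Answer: A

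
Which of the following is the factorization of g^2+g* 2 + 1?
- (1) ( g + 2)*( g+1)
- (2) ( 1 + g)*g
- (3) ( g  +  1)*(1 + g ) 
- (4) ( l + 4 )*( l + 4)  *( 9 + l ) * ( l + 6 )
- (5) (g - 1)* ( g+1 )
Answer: 3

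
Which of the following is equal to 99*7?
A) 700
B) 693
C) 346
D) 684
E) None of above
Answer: B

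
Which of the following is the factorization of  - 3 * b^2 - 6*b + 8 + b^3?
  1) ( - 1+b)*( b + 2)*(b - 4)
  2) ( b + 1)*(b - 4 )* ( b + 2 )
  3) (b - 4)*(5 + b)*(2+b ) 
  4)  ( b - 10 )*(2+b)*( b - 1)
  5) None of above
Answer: 1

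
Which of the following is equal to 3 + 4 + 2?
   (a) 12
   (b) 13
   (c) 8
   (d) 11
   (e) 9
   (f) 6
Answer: e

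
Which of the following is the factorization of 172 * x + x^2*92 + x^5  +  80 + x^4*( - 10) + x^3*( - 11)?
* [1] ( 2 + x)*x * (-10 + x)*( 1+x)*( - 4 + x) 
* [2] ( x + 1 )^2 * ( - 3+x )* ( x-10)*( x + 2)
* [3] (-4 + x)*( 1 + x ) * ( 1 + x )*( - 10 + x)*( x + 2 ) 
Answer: 3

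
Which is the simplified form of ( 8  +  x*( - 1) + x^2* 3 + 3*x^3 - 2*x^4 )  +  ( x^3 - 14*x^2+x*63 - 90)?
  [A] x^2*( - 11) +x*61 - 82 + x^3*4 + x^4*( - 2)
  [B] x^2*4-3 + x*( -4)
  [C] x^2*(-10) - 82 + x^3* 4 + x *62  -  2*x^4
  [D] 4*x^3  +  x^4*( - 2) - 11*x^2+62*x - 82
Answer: D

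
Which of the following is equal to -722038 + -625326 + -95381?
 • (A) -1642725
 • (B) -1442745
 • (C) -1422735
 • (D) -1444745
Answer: B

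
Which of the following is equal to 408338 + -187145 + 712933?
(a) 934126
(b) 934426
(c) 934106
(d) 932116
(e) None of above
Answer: a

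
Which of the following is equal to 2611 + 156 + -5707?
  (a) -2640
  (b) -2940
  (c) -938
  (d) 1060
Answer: b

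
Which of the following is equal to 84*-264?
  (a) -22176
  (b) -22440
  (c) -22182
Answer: a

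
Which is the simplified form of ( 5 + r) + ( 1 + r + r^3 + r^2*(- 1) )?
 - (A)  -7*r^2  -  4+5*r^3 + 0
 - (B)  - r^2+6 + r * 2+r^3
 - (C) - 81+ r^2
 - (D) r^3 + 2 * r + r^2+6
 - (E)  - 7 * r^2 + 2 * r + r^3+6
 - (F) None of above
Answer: B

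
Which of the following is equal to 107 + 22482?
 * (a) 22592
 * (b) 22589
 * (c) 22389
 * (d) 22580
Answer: b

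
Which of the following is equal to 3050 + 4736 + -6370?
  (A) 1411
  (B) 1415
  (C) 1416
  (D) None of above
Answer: C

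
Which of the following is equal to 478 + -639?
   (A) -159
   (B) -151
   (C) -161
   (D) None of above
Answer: C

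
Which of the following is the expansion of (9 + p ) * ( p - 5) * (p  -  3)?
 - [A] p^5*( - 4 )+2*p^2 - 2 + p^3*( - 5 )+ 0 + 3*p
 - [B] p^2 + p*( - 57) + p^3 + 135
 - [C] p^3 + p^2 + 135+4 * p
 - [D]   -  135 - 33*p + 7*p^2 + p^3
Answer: B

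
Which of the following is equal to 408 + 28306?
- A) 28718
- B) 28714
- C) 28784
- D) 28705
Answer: B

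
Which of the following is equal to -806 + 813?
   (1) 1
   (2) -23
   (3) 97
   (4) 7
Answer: 4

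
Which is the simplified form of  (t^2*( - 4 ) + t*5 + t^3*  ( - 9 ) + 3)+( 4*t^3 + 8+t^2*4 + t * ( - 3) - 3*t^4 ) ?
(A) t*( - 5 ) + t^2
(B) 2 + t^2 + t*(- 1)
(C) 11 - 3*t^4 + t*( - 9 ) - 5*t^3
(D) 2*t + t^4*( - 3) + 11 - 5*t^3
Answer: D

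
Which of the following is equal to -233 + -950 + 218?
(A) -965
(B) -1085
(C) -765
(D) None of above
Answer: A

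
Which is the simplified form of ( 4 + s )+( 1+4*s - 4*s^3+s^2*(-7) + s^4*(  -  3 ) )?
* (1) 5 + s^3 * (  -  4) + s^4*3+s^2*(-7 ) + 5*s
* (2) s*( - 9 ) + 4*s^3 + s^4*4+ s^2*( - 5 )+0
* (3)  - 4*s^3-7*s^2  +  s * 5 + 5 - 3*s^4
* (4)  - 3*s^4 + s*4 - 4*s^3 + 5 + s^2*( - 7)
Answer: 3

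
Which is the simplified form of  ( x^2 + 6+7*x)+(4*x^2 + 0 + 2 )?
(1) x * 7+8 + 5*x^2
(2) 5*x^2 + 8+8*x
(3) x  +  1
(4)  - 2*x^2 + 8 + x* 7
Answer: 1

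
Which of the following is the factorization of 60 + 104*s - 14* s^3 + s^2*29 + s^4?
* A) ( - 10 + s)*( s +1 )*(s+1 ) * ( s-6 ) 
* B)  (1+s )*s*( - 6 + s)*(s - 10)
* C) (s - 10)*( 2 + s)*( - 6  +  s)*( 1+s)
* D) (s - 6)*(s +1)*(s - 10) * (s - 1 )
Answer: A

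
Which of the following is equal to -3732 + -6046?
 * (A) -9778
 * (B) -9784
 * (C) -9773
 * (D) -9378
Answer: A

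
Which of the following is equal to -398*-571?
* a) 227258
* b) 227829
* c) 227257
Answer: a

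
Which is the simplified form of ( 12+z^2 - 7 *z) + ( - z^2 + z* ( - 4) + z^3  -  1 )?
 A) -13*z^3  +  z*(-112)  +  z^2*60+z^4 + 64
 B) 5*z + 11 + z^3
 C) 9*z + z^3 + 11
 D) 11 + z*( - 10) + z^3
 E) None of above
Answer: E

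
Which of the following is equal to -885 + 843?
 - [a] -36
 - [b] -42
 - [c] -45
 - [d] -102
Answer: b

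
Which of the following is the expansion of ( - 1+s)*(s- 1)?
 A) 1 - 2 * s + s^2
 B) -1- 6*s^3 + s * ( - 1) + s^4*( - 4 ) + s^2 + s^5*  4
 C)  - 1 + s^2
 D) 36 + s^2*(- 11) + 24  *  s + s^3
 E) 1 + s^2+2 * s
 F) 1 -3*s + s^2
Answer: A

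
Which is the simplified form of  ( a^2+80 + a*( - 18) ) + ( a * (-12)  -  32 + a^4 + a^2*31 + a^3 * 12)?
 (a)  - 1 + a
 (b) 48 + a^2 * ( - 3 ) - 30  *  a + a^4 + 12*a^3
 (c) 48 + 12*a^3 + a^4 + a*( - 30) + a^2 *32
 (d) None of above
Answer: c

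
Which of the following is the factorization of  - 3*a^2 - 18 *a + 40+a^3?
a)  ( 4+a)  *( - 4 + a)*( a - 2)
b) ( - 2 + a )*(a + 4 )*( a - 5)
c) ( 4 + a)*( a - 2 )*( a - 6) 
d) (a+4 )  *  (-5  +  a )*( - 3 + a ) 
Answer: b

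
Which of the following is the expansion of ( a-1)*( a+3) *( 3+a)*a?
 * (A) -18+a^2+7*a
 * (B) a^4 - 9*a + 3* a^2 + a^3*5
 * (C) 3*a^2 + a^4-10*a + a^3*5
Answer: B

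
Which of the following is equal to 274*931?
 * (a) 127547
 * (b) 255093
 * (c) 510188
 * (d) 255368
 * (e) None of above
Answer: e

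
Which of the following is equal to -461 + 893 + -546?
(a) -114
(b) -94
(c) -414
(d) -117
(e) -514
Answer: a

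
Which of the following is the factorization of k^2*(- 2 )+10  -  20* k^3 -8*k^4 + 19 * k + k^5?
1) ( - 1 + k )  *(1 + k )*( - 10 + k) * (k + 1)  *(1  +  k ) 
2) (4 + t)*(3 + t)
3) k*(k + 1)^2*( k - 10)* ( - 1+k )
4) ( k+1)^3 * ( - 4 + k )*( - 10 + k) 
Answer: 1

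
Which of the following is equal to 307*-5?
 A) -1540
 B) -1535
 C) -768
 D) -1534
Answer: B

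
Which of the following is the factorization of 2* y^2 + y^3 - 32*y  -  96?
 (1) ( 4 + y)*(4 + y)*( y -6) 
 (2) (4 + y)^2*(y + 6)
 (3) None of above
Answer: 1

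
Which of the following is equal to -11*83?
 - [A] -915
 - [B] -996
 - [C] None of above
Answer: C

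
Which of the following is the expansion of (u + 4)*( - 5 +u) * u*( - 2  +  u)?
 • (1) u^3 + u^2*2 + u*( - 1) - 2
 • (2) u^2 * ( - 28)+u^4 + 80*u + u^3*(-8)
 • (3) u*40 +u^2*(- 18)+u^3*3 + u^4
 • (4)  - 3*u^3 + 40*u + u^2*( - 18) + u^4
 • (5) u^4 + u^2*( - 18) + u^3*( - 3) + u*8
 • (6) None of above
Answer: 4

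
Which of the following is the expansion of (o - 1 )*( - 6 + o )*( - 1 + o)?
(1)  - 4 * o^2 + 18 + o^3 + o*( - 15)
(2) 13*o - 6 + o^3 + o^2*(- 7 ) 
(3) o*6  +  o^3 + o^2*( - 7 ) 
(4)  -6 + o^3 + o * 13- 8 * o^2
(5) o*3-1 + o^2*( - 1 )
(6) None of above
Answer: 4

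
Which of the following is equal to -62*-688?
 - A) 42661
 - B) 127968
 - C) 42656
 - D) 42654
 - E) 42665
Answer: C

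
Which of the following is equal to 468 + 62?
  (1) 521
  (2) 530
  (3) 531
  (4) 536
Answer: 2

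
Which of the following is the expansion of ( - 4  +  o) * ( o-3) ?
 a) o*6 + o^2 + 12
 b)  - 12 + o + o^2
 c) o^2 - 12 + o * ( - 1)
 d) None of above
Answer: d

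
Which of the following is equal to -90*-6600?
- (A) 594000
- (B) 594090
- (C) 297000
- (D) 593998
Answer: A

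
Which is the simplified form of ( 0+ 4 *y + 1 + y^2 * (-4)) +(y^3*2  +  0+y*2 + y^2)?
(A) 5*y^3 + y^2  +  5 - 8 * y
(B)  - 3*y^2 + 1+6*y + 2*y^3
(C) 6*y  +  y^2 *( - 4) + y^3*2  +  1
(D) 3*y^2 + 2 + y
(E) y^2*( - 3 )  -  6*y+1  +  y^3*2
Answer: B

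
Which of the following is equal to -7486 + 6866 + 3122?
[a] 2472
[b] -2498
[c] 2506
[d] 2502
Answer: d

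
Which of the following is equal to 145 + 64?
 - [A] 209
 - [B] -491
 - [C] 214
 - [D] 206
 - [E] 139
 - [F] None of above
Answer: A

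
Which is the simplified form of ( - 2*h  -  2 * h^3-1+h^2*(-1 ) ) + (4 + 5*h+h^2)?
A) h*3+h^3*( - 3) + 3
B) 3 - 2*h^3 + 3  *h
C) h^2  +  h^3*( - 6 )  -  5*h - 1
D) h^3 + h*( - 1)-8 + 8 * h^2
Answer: B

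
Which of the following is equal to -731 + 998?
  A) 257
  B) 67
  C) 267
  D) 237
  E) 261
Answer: C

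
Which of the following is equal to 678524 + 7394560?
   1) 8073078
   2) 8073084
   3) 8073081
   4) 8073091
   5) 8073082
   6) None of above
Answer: 2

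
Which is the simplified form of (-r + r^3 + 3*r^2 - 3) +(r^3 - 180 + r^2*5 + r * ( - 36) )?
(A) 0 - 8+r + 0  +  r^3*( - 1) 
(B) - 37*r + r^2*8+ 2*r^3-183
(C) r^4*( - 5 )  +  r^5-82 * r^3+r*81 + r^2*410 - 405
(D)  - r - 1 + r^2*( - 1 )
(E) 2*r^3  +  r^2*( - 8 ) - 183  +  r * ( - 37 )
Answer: B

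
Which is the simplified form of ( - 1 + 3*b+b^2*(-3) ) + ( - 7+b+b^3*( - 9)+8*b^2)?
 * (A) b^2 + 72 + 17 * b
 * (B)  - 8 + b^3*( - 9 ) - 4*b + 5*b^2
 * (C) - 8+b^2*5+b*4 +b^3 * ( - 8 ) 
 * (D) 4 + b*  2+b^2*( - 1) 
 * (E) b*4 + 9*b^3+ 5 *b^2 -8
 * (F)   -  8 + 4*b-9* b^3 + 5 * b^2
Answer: F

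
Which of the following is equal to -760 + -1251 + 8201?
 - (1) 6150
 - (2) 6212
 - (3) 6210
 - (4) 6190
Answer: 4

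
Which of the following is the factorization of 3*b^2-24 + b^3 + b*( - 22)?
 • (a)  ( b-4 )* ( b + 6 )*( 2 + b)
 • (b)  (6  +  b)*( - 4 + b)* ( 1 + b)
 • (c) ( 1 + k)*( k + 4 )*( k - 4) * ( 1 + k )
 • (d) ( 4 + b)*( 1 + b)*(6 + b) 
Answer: b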